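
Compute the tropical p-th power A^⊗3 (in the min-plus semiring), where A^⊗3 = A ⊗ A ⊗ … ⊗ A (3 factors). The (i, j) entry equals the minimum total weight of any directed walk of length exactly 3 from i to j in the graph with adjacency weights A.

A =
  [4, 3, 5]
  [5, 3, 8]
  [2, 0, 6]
A^⊗3 =
  [10, 8, 12]
  [11, 9, 13]
  [8, 6, 10]

Each entry (A^⊗3)_ij equals the minimum over all length-3 walks i = v_0 → v_1 → … → v_3 = j of Σ_t A[v_t][v_{t+1}]. For example, for (i, j) = (0, 2) we minimise over 9 possible intermediate vertex sequences; the minimum is 12, attained along the walk 0 → 2 → 0 → 2.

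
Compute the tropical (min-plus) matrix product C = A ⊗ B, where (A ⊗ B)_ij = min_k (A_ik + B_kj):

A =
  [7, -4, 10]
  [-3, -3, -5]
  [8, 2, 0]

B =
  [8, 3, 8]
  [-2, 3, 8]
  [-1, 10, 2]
A ⊗ B =
  [-6, -1, 4]
  [-6, 0, -3]
  [-1, 5, 2]

Apply the min-plus product entry-by-entry:
  C[0][0] = min over k of (A[0][0] + B[0][0] = 7 + 8 = 15, A[0][1] + B[1][0] = -4 + -2 = -6, A[0][2] + B[2][0] = 10 + -1 = 9) = -6 (attained at k = 1)
  C[0][1] = min over k of (A[0][0] + B[0][1] = 7 + 3 = 10, A[0][1] + B[1][1] = -4 + 3 = -1, A[0][2] + B[2][1] = 10 + 10 = 20) = -1 (attained at k = 1)
  C[0][2] = min over k of (A[0][0] + B[0][2] = 7 + 8 = 15, A[0][1] + B[1][2] = -4 + 8 = 4, A[0][2] + B[2][2] = 10 + 2 = 12) = 4 (attained at k = 1)
  C[1][0] = min over k of (A[1][0] + B[0][0] = -3 + 8 = 5, A[1][1] + B[1][0] = -3 + -2 = -5, A[1][2] + B[2][0] = -5 + -1 = -6) = -6 (attained at k = 2)
  C[1][1] = min over k of (A[1][0] + B[0][1] = -3 + 3 = 0, A[1][1] + B[1][1] = -3 + 3 = 0, A[1][2] + B[2][1] = -5 + 10 = 5) = 0 (attained at k = 0)
  C[1][2] = min over k of (A[1][0] + B[0][2] = -3 + 8 = 5, A[1][1] + B[1][2] = -3 + 8 = 5, A[1][2] + B[2][2] = -5 + 2 = -3) = -3 (attained at k = 2)
  C[2][0] = min over k of (A[2][0] + B[0][0] = 8 + 8 = 16, A[2][1] + B[1][0] = 2 + -2 = 0, A[2][2] + B[2][0] = 0 + -1 = -1) = -1 (attained at k = 2)
  C[2][1] = min over k of (A[2][0] + B[0][1] = 8 + 3 = 11, A[2][1] + B[1][1] = 2 + 3 = 5, A[2][2] + B[2][1] = 0 + 10 = 10) = 5 (attained at k = 1)
  C[2][2] = min over k of (A[2][0] + B[0][2] = 8 + 8 = 16, A[2][1] + B[1][2] = 2 + 8 = 10, A[2][2] + B[2][2] = 0 + 2 = 2) = 2 (attained at k = 2)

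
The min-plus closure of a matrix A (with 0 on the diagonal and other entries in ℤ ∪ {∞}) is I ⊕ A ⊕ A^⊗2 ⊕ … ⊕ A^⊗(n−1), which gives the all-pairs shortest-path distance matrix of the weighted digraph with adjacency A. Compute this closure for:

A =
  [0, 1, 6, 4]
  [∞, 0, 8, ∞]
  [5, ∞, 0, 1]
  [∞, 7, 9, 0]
Closure =
  [0, 1, 6, 4]
  [13, 0, 8, 9]
  [5, 6, 0, 1]
  [14, 7, 9, 0]

This is the Floyd-Warshall all-pairs shortest-path computation. For each intermediate vertex k = 0, 1, …, 3, update dist[i][j] ← min(dist[i][j], dist[i][k] + dist[k][j]). The final matrix gives, for each (i, j), the minimum total weight of any directed path from i to j (possibly empty when i = j).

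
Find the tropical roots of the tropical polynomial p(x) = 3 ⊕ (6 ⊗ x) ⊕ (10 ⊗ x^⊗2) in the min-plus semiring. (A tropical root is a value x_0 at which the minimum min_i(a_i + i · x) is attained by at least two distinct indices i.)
Roots: {-4, -3}

Each tropical root is a break point of the lower envelope of the lines y = a_i + i · x (there are 3 lines, with slopes 0, 1, ..., 2). Only the lines that attain the minimum somewhere contribute to roots; other lines are dominated. Here the surviving (envelope) indices are i = 2, i = 1, i = 0.
Intersections between consecutive envelope lines give the roots: for adjacent envelope indices i < j the intersection is x = (a_i − a_j) / (j − i). Reading off the sorted break points: {-4, -3}.
Verification: at each break x_0, at least two indices attain the minimum of min_i(a_i + i · x_0).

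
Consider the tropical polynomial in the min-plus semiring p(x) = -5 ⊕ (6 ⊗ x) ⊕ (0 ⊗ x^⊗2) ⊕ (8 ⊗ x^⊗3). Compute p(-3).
p(-3) = -6

A tropical monomial a ⊗ x^⊗i evaluates to a + i · x. Evaluating each term at x = -3:
  Term 0 contributes -5 + 0 · -3 = -5
  Term 1 contributes 6 + 1 · -3 = 3
  Term 2 contributes 0 + 2 · -3 = -6
  Term 3 contributes 8 + 3 · -3 = -1
p(-3) = ⊕ of these = min[-5, 3, -6, -1] = -6.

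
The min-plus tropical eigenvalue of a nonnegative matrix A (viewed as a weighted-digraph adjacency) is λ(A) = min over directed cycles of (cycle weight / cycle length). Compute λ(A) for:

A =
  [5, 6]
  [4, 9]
λ(A) = 5

Enumerate directed cycles and compute their means (weight / length). Sample:
  cycle 0 → 0: weight = 5, length = 1, mean = 5/1 ≈ 5.000
  cycle 1 → 1: weight = 9, length = 1, mean = 9/1 ≈ 9.000
  cycle 0 → 1 → 0: weight = 10, length = 2, mean = 10/2 ≈ 5.000
  cycle 1 → 0 → 1: weight = 10, length = 2, mean = 10/2 ≈ 5.000
Minimum mean = 5.000, attained e.g. along the cycle 0 → 0 with weight 5 and length 1. So λ(A) = 5/1 = 5.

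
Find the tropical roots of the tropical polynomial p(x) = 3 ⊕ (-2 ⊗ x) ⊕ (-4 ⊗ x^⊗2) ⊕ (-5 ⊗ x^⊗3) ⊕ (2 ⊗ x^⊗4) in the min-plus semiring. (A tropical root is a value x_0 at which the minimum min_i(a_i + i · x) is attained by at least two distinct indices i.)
Roots: {-7, 1, 2, 5}

Each tropical root is a break point of the lower envelope of the lines y = a_i + i · x (there are 5 lines, with slopes 0, 1, ..., 4). Only the lines that attain the minimum somewhere contribute to roots; other lines are dominated. Here the surviving (envelope) indices are i = 4, i = 3, i = 2, i = 1, i = 0.
Intersections between consecutive envelope lines give the roots: for adjacent envelope indices i < j the intersection is x = (a_i − a_j) / (j − i). Reading off the sorted break points: {-7, 1, 2, 5}.
Verification: at each break x_0, at least two indices attain the minimum of min_i(a_i + i · x_0).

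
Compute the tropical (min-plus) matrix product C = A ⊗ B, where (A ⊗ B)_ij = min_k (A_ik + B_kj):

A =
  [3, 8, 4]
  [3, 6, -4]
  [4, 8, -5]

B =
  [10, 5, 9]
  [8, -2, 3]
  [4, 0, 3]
A ⊗ B =
  [8, 4, 7]
  [0, -4, -1]
  [-1, -5, -2]

Apply the min-plus product entry-by-entry:
  C[0][0] = min over k of (A[0][0] + B[0][0] = 3 + 10 = 13, A[0][1] + B[1][0] = 8 + 8 = 16, A[0][2] + B[2][0] = 4 + 4 = 8) = 8 (attained at k = 2)
  C[0][1] = min over k of (A[0][0] + B[0][1] = 3 + 5 = 8, A[0][1] + B[1][1] = 8 + -2 = 6, A[0][2] + B[2][1] = 4 + 0 = 4) = 4 (attained at k = 2)
  C[0][2] = min over k of (A[0][0] + B[0][2] = 3 + 9 = 12, A[0][1] + B[1][2] = 8 + 3 = 11, A[0][2] + B[2][2] = 4 + 3 = 7) = 7 (attained at k = 2)
  C[1][0] = min over k of (A[1][0] + B[0][0] = 3 + 10 = 13, A[1][1] + B[1][0] = 6 + 8 = 14, A[1][2] + B[2][0] = -4 + 4 = 0) = 0 (attained at k = 2)
  C[1][1] = min over k of (A[1][0] + B[0][1] = 3 + 5 = 8, A[1][1] + B[1][1] = 6 + -2 = 4, A[1][2] + B[2][1] = -4 + 0 = -4) = -4 (attained at k = 2)
  C[1][2] = min over k of (A[1][0] + B[0][2] = 3 + 9 = 12, A[1][1] + B[1][2] = 6 + 3 = 9, A[1][2] + B[2][2] = -4 + 3 = -1) = -1 (attained at k = 2)
  C[2][0] = min over k of (A[2][0] + B[0][0] = 4 + 10 = 14, A[2][1] + B[1][0] = 8 + 8 = 16, A[2][2] + B[2][0] = -5 + 4 = -1) = -1 (attained at k = 2)
  C[2][1] = min over k of (A[2][0] + B[0][1] = 4 + 5 = 9, A[2][1] + B[1][1] = 8 + -2 = 6, A[2][2] + B[2][1] = -5 + 0 = -5) = -5 (attained at k = 2)
  C[2][2] = min over k of (A[2][0] + B[0][2] = 4 + 9 = 13, A[2][1] + B[1][2] = 8 + 3 = 11, A[2][2] + B[2][2] = -5 + 3 = -2) = -2 (attained at k = 2)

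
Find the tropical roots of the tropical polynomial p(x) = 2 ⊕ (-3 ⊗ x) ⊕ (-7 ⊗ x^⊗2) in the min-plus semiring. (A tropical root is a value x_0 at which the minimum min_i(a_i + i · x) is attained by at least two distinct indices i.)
Roots: {4, 5}

Each tropical root is a break point of the lower envelope of the lines y = a_i + i · x (there are 3 lines, with slopes 0, 1, ..., 2). Only the lines that attain the minimum somewhere contribute to roots; other lines are dominated. Here the surviving (envelope) indices are i = 2, i = 1, i = 0.
Intersections between consecutive envelope lines give the roots: for adjacent envelope indices i < j the intersection is x = (a_i − a_j) / (j − i). Reading off the sorted break points: {4, 5}.
Verification: at each break x_0, at least two indices attain the minimum of min_i(a_i + i · x_0).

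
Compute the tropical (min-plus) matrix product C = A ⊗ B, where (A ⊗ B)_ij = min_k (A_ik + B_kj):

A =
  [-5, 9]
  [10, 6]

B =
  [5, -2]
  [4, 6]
A ⊗ B =
  [0, -7]
  [10, 8]

Apply the min-plus product entry-by-entry:
  C[0][0] = min over k of (A[0][0] + B[0][0] = -5 + 5 = 0, A[0][1] + B[1][0] = 9 + 4 = 13) = 0 (attained at k = 0)
  C[0][1] = min over k of (A[0][0] + B[0][1] = -5 + -2 = -7, A[0][1] + B[1][1] = 9 + 6 = 15) = -7 (attained at k = 0)
  C[1][0] = min over k of (A[1][0] + B[0][0] = 10 + 5 = 15, A[1][1] + B[1][0] = 6 + 4 = 10) = 10 (attained at k = 1)
  C[1][1] = min over k of (A[1][0] + B[0][1] = 10 + -2 = 8, A[1][1] + B[1][1] = 6 + 6 = 12) = 8 (attained at k = 0)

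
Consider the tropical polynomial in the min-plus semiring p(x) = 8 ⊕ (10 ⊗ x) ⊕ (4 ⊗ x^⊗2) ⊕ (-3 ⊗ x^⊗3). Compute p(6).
p(6) = 8

A tropical monomial a ⊗ x^⊗i evaluates to a + i · x. Evaluating each term at x = 6:
  Term 0 contributes 8 + 0 · 6 = 8
  Term 1 contributes 10 + 1 · 6 = 16
  Term 2 contributes 4 + 2 · 6 = 16
  Term 3 contributes -3 + 3 · 6 = 15
p(6) = ⊕ of these = min[8, 16, 16, 15] = 8.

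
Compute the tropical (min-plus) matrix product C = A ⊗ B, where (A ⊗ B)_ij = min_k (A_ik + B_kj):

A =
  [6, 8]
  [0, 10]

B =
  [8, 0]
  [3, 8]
A ⊗ B =
  [11, 6]
  [8, 0]

Apply the min-plus product entry-by-entry:
  C[0][0] = min over k of (A[0][0] + B[0][0] = 6 + 8 = 14, A[0][1] + B[1][0] = 8 + 3 = 11) = 11 (attained at k = 1)
  C[0][1] = min over k of (A[0][0] + B[0][1] = 6 + 0 = 6, A[0][1] + B[1][1] = 8 + 8 = 16) = 6 (attained at k = 0)
  C[1][0] = min over k of (A[1][0] + B[0][0] = 0 + 8 = 8, A[1][1] + B[1][0] = 10 + 3 = 13) = 8 (attained at k = 0)
  C[1][1] = min over k of (A[1][0] + B[0][1] = 0 + 0 = 0, A[1][1] + B[1][1] = 10 + 8 = 18) = 0 (attained at k = 0)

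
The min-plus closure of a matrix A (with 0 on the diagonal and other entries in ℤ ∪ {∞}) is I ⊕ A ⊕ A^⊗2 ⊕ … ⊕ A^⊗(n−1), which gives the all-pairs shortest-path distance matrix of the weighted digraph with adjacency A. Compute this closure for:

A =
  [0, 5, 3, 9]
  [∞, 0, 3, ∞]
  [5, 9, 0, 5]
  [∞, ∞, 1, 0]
Closure =
  [0, 5, 3, 8]
  [8, 0, 3, 8]
  [5, 9, 0, 5]
  [6, 10, 1, 0]

This is the Floyd-Warshall all-pairs shortest-path computation. For each intermediate vertex k = 0, 1, …, 3, update dist[i][j] ← min(dist[i][j], dist[i][k] + dist[k][j]). The final matrix gives, for each (i, j), the minimum total weight of any directed path from i to j (possibly empty when i = j).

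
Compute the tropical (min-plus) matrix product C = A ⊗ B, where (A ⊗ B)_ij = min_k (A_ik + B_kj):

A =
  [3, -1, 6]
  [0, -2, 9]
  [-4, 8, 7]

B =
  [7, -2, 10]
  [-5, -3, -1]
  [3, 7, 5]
A ⊗ B =
  [-6, -4, -2]
  [-7, -5, -3]
  [3, -6, 6]

Apply the min-plus product entry-by-entry:
  C[0][0] = min over k of (A[0][0] + B[0][0] = 3 + 7 = 10, A[0][1] + B[1][0] = -1 + -5 = -6, A[0][2] + B[2][0] = 6 + 3 = 9) = -6 (attained at k = 1)
  C[0][1] = min over k of (A[0][0] + B[0][1] = 3 + -2 = 1, A[0][1] + B[1][1] = -1 + -3 = -4, A[0][2] + B[2][1] = 6 + 7 = 13) = -4 (attained at k = 1)
  C[0][2] = min over k of (A[0][0] + B[0][2] = 3 + 10 = 13, A[0][1] + B[1][2] = -1 + -1 = -2, A[0][2] + B[2][2] = 6 + 5 = 11) = -2 (attained at k = 1)
  C[1][0] = min over k of (A[1][0] + B[0][0] = 0 + 7 = 7, A[1][1] + B[1][0] = -2 + -5 = -7, A[1][2] + B[2][0] = 9 + 3 = 12) = -7 (attained at k = 1)
  C[1][1] = min over k of (A[1][0] + B[0][1] = 0 + -2 = -2, A[1][1] + B[1][1] = -2 + -3 = -5, A[1][2] + B[2][1] = 9 + 7 = 16) = -5 (attained at k = 1)
  C[1][2] = min over k of (A[1][0] + B[0][2] = 0 + 10 = 10, A[1][1] + B[1][2] = -2 + -1 = -3, A[1][2] + B[2][2] = 9 + 5 = 14) = -3 (attained at k = 1)
  C[2][0] = min over k of (A[2][0] + B[0][0] = -4 + 7 = 3, A[2][1] + B[1][0] = 8 + -5 = 3, A[2][2] + B[2][0] = 7 + 3 = 10) = 3 (attained at k = 0)
  C[2][1] = min over k of (A[2][0] + B[0][1] = -4 + -2 = -6, A[2][1] + B[1][1] = 8 + -3 = 5, A[2][2] + B[2][1] = 7 + 7 = 14) = -6 (attained at k = 0)
  C[2][2] = min over k of (A[2][0] + B[0][2] = -4 + 10 = 6, A[2][1] + B[1][2] = 8 + -1 = 7, A[2][2] + B[2][2] = 7 + 5 = 12) = 6 (attained at k = 0)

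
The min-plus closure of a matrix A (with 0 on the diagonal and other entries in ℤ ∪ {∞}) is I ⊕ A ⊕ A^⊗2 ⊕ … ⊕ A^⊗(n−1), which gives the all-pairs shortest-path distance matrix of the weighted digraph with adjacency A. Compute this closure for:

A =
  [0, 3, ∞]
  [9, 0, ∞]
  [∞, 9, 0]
Closure =
  [0, 3, ∞]
  [9, 0, ∞]
  [18, 9, 0]

This is the Floyd-Warshall all-pairs shortest-path computation. For each intermediate vertex k = 0, 1, …, 2, update dist[i][j] ← min(dist[i][j], dist[i][k] + dist[k][j]). The final matrix gives, for each (i, j), the minimum total weight of any directed path from i to j (possibly empty when i = j).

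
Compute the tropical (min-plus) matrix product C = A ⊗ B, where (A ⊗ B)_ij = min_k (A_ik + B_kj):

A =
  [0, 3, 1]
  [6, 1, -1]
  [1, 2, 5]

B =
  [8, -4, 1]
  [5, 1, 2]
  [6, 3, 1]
A ⊗ B =
  [7, -4, 1]
  [5, 2, 0]
  [7, -3, 2]

Apply the min-plus product entry-by-entry:
  C[0][0] = min over k of (A[0][0] + B[0][0] = 0 + 8 = 8, A[0][1] + B[1][0] = 3 + 5 = 8, A[0][2] + B[2][0] = 1 + 6 = 7) = 7 (attained at k = 2)
  C[0][1] = min over k of (A[0][0] + B[0][1] = 0 + -4 = -4, A[0][1] + B[1][1] = 3 + 1 = 4, A[0][2] + B[2][1] = 1 + 3 = 4) = -4 (attained at k = 0)
  C[0][2] = min over k of (A[0][0] + B[0][2] = 0 + 1 = 1, A[0][1] + B[1][2] = 3 + 2 = 5, A[0][2] + B[2][2] = 1 + 1 = 2) = 1 (attained at k = 0)
  C[1][0] = min over k of (A[1][0] + B[0][0] = 6 + 8 = 14, A[1][1] + B[1][0] = 1 + 5 = 6, A[1][2] + B[2][0] = -1 + 6 = 5) = 5 (attained at k = 2)
  C[1][1] = min over k of (A[1][0] + B[0][1] = 6 + -4 = 2, A[1][1] + B[1][1] = 1 + 1 = 2, A[1][2] + B[2][1] = -1 + 3 = 2) = 2 (attained at k = 0)
  C[1][2] = min over k of (A[1][0] + B[0][2] = 6 + 1 = 7, A[1][1] + B[1][2] = 1 + 2 = 3, A[1][2] + B[2][2] = -1 + 1 = 0) = 0 (attained at k = 2)
  C[2][0] = min over k of (A[2][0] + B[0][0] = 1 + 8 = 9, A[2][1] + B[1][0] = 2 + 5 = 7, A[2][2] + B[2][0] = 5 + 6 = 11) = 7 (attained at k = 1)
  C[2][1] = min over k of (A[2][0] + B[0][1] = 1 + -4 = -3, A[2][1] + B[1][1] = 2 + 1 = 3, A[2][2] + B[2][1] = 5 + 3 = 8) = -3 (attained at k = 0)
  C[2][2] = min over k of (A[2][0] + B[0][2] = 1 + 1 = 2, A[2][1] + B[1][2] = 2 + 2 = 4, A[2][2] + B[2][2] = 5 + 1 = 6) = 2 (attained at k = 0)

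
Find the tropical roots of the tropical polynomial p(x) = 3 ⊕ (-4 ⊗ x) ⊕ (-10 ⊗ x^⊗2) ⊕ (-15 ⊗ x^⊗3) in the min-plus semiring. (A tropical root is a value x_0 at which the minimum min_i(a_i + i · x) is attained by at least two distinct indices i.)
Roots: {5, 6, 7}

Each tropical root is a break point of the lower envelope of the lines y = a_i + i · x (there are 4 lines, with slopes 0, 1, ..., 3). Only the lines that attain the minimum somewhere contribute to roots; other lines are dominated. Here the surviving (envelope) indices are i = 3, i = 2, i = 1, i = 0.
Intersections between consecutive envelope lines give the roots: for adjacent envelope indices i < j the intersection is x = (a_i − a_j) / (j − i). Reading off the sorted break points: {5, 6, 7}.
Verification: at each break x_0, at least two indices attain the minimum of min_i(a_i + i · x_0).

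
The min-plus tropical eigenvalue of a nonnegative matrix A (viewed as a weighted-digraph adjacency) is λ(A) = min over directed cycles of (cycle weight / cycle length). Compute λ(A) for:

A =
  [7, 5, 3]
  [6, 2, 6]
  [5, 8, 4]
λ(A) = 2

Enumerate directed cycles and compute their means (weight / length). Sample:
  cycle 0 → 0: weight = 7, length = 1, mean = 7/1 ≈ 7.000
  cycle 1 → 1: weight = 2, length = 1, mean = 2/1 ≈ 2.000
  cycle 2 → 2: weight = 4, length = 1, mean = 4/1 ≈ 4.000
  cycle 0 → 1 → 0: weight = 11, length = 2, mean = 11/2 ≈ 5.500
  cycle 0 → 2 → 0: weight = 8, length = 2, mean = 8/2 ≈ 4.000
  cycle 1 → 0 → 1: weight = 11, length = 2, mean = 11/2 ≈ 5.500
Minimum mean = 2.000, attained e.g. along the cycle 1 → 1 with weight 2 and length 1. So λ(A) = 2/1 = 2.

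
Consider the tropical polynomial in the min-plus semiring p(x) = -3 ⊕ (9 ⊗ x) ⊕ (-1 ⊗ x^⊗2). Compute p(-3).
p(-3) = -7

A tropical monomial a ⊗ x^⊗i evaluates to a + i · x. Evaluating each term at x = -3:
  Term 0 contributes -3 + 0 · -3 = -3
  Term 1 contributes 9 + 1 · -3 = 6
  Term 2 contributes -1 + 2 · -3 = -7
p(-3) = ⊕ of these = min[-3, 6, -7] = -7.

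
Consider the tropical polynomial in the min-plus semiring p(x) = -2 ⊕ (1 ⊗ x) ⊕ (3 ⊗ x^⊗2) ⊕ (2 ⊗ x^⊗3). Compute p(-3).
p(-3) = -7

A tropical monomial a ⊗ x^⊗i evaluates to a + i · x. Evaluating each term at x = -3:
  Term 0 contributes -2 + 0 · -3 = -2
  Term 1 contributes 1 + 1 · -3 = -2
  Term 2 contributes 3 + 2 · -3 = -3
  Term 3 contributes 2 + 3 · -3 = -7
p(-3) = ⊕ of these = min[-2, -2, -3, -7] = -7.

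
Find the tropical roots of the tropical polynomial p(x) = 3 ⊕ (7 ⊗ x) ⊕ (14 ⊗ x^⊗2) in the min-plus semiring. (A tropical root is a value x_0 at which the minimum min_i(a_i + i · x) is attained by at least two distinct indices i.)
Roots: {-7, -4}

Each tropical root is a break point of the lower envelope of the lines y = a_i + i · x (there are 3 lines, with slopes 0, 1, ..., 2). Only the lines that attain the minimum somewhere contribute to roots; other lines are dominated. Here the surviving (envelope) indices are i = 2, i = 1, i = 0.
Intersections between consecutive envelope lines give the roots: for adjacent envelope indices i < j the intersection is x = (a_i − a_j) / (j − i). Reading off the sorted break points: {-7, -4}.
Verification: at each break x_0, at least two indices attain the minimum of min_i(a_i + i · x_0).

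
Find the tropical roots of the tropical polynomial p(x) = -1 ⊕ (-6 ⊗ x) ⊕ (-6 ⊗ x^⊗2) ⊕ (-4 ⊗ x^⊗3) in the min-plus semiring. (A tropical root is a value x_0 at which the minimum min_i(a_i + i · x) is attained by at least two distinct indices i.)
Roots: {-2, 0, 5}

Each tropical root is a break point of the lower envelope of the lines y = a_i + i · x (there are 4 lines, with slopes 0, 1, ..., 3). Only the lines that attain the minimum somewhere contribute to roots; other lines are dominated. Here the surviving (envelope) indices are i = 3, i = 2, i = 1, i = 0.
Intersections between consecutive envelope lines give the roots: for adjacent envelope indices i < j the intersection is x = (a_i − a_j) / (j − i). Reading off the sorted break points: {-2, 0, 5}.
Verification: at each break x_0, at least two indices attain the minimum of min_i(a_i + i · x_0).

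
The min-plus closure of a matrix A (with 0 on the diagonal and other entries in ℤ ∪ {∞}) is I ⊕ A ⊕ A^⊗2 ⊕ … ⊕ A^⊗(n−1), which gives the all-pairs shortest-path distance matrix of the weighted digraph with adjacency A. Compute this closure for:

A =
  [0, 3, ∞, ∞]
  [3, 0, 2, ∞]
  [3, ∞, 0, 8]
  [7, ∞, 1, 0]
Closure =
  [0, 3, 5, 13]
  [3, 0, 2, 10]
  [3, 6, 0, 8]
  [4, 7, 1, 0]

This is the Floyd-Warshall all-pairs shortest-path computation. For each intermediate vertex k = 0, 1, …, 3, update dist[i][j] ← min(dist[i][j], dist[i][k] + dist[k][j]). The final matrix gives, for each (i, j), the minimum total weight of any directed path from i to j (possibly empty when i = j).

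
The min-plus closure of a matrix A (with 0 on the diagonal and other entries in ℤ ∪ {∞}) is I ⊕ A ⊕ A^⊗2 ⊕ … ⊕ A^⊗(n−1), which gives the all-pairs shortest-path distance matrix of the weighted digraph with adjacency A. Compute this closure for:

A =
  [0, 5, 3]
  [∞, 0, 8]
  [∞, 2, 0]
Closure =
  [0, 5, 3]
  [∞, 0, 8]
  [∞, 2, 0]

This is the Floyd-Warshall all-pairs shortest-path computation. For each intermediate vertex k = 0, 1, …, 2, update dist[i][j] ← min(dist[i][j], dist[i][k] + dist[k][j]). The final matrix gives, for each (i, j), the minimum total weight of any directed path from i to j (possibly empty when i = j).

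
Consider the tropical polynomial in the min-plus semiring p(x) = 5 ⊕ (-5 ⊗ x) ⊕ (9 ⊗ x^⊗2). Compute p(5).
p(5) = 0

A tropical monomial a ⊗ x^⊗i evaluates to a + i · x. Evaluating each term at x = 5:
  Term 0 contributes 5 + 0 · 5 = 5
  Term 1 contributes -5 + 1 · 5 = 0
  Term 2 contributes 9 + 2 · 5 = 19
p(5) = ⊕ of these = min[5, 0, 19] = 0.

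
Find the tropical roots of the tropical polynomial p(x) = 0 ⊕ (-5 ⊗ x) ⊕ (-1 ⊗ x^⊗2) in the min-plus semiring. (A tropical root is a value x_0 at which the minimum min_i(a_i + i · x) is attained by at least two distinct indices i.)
Roots: {-4, 5}

Each tropical root is a break point of the lower envelope of the lines y = a_i + i · x (there are 3 lines, with slopes 0, 1, ..., 2). Only the lines that attain the minimum somewhere contribute to roots; other lines are dominated. Here the surviving (envelope) indices are i = 2, i = 1, i = 0.
Intersections between consecutive envelope lines give the roots: for adjacent envelope indices i < j the intersection is x = (a_i − a_j) / (j − i). Reading off the sorted break points: {-4, 5}.
Verification: at each break x_0, at least two indices attain the minimum of min_i(a_i + i · x_0).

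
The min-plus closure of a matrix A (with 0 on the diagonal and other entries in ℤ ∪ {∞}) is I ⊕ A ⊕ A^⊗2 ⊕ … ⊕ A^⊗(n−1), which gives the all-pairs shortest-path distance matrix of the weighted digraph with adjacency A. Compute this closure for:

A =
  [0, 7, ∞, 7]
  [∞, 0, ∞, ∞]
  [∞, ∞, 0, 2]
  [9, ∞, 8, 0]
Closure =
  [0, 7, 15, 7]
  [∞, 0, ∞, ∞]
  [11, 18, 0, 2]
  [9, 16, 8, 0]

This is the Floyd-Warshall all-pairs shortest-path computation. For each intermediate vertex k = 0, 1, …, 3, update dist[i][j] ← min(dist[i][j], dist[i][k] + dist[k][j]). The final matrix gives, for each (i, j), the minimum total weight of any directed path from i to j (possibly empty when i = j).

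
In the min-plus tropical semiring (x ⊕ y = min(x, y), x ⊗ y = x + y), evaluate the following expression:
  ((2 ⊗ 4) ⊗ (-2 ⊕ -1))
((2 ⊗ 4) ⊗ (-2 ⊕ -1)) = 4

Expand innermost to outermost. Recall ⊕ takes the minimum of its arguments and ⊗ takes their sum. Working out the expression ((2 ⊗ 4) ⊗ (-2 ⊕ -1)) gives 4.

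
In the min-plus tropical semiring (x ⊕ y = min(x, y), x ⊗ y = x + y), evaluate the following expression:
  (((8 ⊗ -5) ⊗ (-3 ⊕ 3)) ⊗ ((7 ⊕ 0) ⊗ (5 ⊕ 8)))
(((8 ⊗ -5) ⊗ (-3 ⊕ 3)) ⊗ ((7 ⊕ 0) ⊗ (5 ⊕ 8))) = 5

Expand innermost to outermost. Recall ⊕ takes the minimum of its arguments and ⊗ takes their sum. Working out the expression (((8 ⊗ -5) ⊗ (-3 ⊕ 3)) ⊗ ((7 ⊕ 0) ⊗ (5 ⊕ 8))) gives 5.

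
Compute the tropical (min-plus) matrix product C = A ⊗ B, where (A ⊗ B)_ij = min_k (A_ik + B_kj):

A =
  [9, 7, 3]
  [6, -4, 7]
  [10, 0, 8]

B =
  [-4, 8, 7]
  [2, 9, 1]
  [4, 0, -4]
A ⊗ B =
  [5, 3, -1]
  [-2, 5, -3]
  [2, 8, 1]

Apply the min-plus product entry-by-entry:
  C[0][0] = min over k of (A[0][0] + B[0][0] = 9 + -4 = 5, A[0][1] + B[1][0] = 7 + 2 = 9, A[0][2] + B[2][0] = 3 + 4 = 7) = 5 (attained at k = 0)
  C[0][1] = min over k of (A[0][0] + B[0][1] = 9 + 8 = 17, A[0][1] + B[1][1] = 7 + 9 = 16, A[0][2] + B[2][1] = 3 + 0 = 3) = 3 (attained at k = 2)
  C[0][2] = min over k of (A[0][0] + B[0][2] = 9 + 7 = 16, A[0][1] + B[1][2] = 7 + 1 = 8, A[0][2] + B[2][2] = 3 + -4 = -1) = -1 (attained at k = 2)
  C[1][0] = min over k of (A[1][0] + B[0][0] = 6 + -4 = 2, A[1][1] + B[1][0] = -4 + 2 = -2, A[1][2] + B[2][0] = 7 + 4 = 11) = -2 (attained at k = 1)
  C[1][1] = min over k of (A[1][0] + B[0][1] = 6 + 8 = 14, A[1][1] + B[1][1] = -4 + 9 = 5, A[1][2] + B[2][1] = 7 + 0 = 7) = 5 (attained at k = 1)
  C[1][2] = min over k of (A[1][0] + B[0][2] = 6 + 7 = 13, A[1][1] + B[1][2] = -4 + 1 = -3, A[1][2] + B[2][2] = 7 + -4 = 3) = -3 (attained at k = 1)
  C[2][0] = min over k of (A[2][0] + B[0][0] = 10 + -4 = 6, A[2][1] + B[1][0] = 0 + 2 = 2, A[2][2] + B[2][0] = 8 + 4 = 12) = 2 (attained at k = 1)
  C[2][1] = min over k of (A[2][0] + B[0][1] = 10 + 8 = 18, A[2][1] + B[1][1] = 0 + 9 = 9, A[2][2] + B[2][1] = 8 + 0 = 8) = 8 (attained at k = 2)
  C[2][2] = min over k of (A[2][0] + B[0][2] = 10 + 7 = 17, A[2][1] + B[1][2] = 0 + 1 = 1, A[2][2] + B[2][2] = 8 + -4 = 4) = 1 (attained at k = 1)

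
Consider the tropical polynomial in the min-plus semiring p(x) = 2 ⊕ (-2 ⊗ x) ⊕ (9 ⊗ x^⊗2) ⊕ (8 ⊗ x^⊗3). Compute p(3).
p(3) = 1

A tropical monomial a ⊗ x^⊗i evaluates to a + i · x. Evaluating each term at x = 3:
  Term 0 contributes 2 + 0 · 3 = 2
  Term 1 contributes -2 + 1 · 3 = 1
  Term 2 contributes 9 + 2 · 3 = 15
  Term 3 contributes 8 + 3 · 3 = 17
p(3) = ⊕ of these = min[2, 1, 15, 17] = 1.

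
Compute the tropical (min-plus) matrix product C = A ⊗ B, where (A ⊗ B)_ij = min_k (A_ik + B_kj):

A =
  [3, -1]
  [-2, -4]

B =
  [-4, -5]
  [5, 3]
A ⊗ B =
  [-1, -2]
  [-6, -7]

Apply the min-plus product entry-by-entry:
  C[0][0] = min over k of (A[0][0] + B[0][0] = 3 + -4 = -1, A[0][1] + B[1][0] = -1 + 5 = 4) = -1 (attained at k = 0)
  C[0][1] = min over k of (A[0][0] + B[0][1] = 3 + -5 = -2, A[0][1] + B[1][1] = -1 + 3 = 2) = -2 (attained at k = 0)
  C[1][0] = min over k of (A[1][0] + B[0][0] = -2 + -4 = -6, A[1][1] + B[1][0] = -4 + 5 = 1) = -6 (attained at k = 0)
  C[1][1] = min over k of (A[1][0] + B[0][1] = -2 + -5 = -7, A[1][1] + B[1][1] = -4 + 3 = -1) = -7 (attained at k = 0)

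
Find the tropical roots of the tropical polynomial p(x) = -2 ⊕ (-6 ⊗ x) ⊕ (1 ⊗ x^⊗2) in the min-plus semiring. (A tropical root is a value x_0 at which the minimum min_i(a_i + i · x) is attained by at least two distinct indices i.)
Roots: {-7, 4}

Each tropical root is a break point of the lower envelope of the lines y = a_i + i · x (there are 3 lines, with slopes 0, 1, ..., 2). Only the lines that attain the minimum somewhere contribute to roots; other lines are dominated. Here the surviving (envelope) indices are i = 2, i = 1, i = 0.
Intersections between consecutive envelope lines give the roots: for adjacent envelope indices i < j the intersection is x = (a_i − a_j) / (j − i). Reading off the sorted break points: {-7, 4}.
Verification: at each break x_0, at least two indices attain the minimum of min_i(a_i + i · x_0).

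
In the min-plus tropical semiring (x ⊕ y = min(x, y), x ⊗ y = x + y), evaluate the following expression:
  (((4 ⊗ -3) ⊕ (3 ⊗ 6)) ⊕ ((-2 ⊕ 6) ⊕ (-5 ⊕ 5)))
(((4 ⊗ -3) ⊕ (3 ⊗ 6)) ⊕ ((-2 ⊕ 6) ⊕ (-5 ⊕ 5))) = -5

Expand innermost to outermost. Recall ⊕ takes the minimum of its arguments and ⊗ takes their sum. Working out the expression (((4 ⊗ -3) ⊕ (3 ⊗ 6)) ⊕ ((-2 ⊕ 6) ⊕ (-5 ⊕ 5))) gives -5.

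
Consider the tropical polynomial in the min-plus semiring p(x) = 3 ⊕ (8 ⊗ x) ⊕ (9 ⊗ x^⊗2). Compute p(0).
p(0) = 3

A tropical monomial a ⊗ x^⊗i evaluates to a + i · x. Evaluating each term at x = 0:
  Term 0 contributes 3 + 0 · 0 = 3
  Term 1 contributes 8 + 1 · 0 = 8
  Term 2 contributes 9 + 2 · 0 = 9
p(0) = ⊕ of these = min[3, 8, 9] = 3.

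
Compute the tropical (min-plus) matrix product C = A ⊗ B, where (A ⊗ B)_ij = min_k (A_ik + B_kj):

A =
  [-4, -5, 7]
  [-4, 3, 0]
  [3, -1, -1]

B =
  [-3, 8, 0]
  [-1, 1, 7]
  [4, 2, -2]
A ⊗ B =
  [-7, -4, -4]
  [-7, 2, -4]
  [-2, 0, -3]

Apply the min-plus product entry-by-entry:
  C[0][0] = min over k of (A[0][0] + B[0][0] = -4 + -3 = -7, A[0][1] + B[1][0] = -5 + -1 = -6, A[0][2] + B[2][0] = 7 + 4 = 11) = -7 (attained at k = 0)
  C[0][1] = min over k of (A[0][0] + B[0][1] = -4 + 8 = 4, A[0][1] + B[1][1] = -5 + 1 = -4, A[0][2] + B[2][1] = 7 + 2 = 9) = -4 (attained at k = 1)
  C[0][2] = min over k of (A[0][0] + B[0][2] = -4 + 0 = -4, A[0][1] + B[1][2] = -5 + 7 = 2, A[0][2] + B[2][2] = 7 + -2 = 5) = -4 (attained at k = 0)
  C[1][0] = min over k of (A[1][0] + B[0][0] = -4 + -3 = -7, A[1][1] + B[1][0] = 3 + -1 = 2, A[1][2] + B[2][0] = 0 + 4 = 4) = -7 (attained at k = 0)
  C[1][1] = min over k of (A[1][0] + B[0][1] = -4 + 8 = 4, A[1][1] + B[1][1] = 3 + 1 = 4, A[1][2] + B[2][1] = 0 + 2 = 2) = 2 (attained at k = 2)
  C[1][2] = min over k of (A[1][0] + B[0][2] = -4 + 0 = -4, A[1][1] + B[1][2] = 3 + 7 = 10, A[1][2] + B[2][2] = 0 + -2 = -2) = -4 (attained at k = 0)
  C[2][0] = min over k of (A[2][0] + B[0][0] = 3 + -3 = 0, A[2][1] + B[1][0] = -1 + -1 = -2, A[2][2] + B[2][0] = -1 + 4 = 3) = -2 (attained at k = 1)
  C[2][1] = min over k of (A[2][0] + B[0][1] = 3 + 8 = 11, A[2][1] + B[1][1] = -1 + 1 = 0, A[2][2] + B[2][1] = -1 + 2 = 1) = 0 (attained at k = 1)
  C[2][2] = min over k of (A[2][0] + B[0][2] = 3 + 0 = 3, A[2][1] + B[1][2] = -1 + 7 = 6, A[2][2] + B[2][2] = -1 + -2 = -3) = -3 (attained at k = 2)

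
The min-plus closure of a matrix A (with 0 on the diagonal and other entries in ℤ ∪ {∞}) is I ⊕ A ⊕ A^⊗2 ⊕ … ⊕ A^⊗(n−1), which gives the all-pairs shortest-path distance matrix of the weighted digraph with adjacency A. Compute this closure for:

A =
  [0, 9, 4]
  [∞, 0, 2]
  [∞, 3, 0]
Closure =
  [0, 7, 4]
  [∞, 0, 2]
  [∞, 3, 0]

This is the Floyd-Warshall all-pairs shortest-path computation. For each intermediate vertex k = 0, 1, …, 2, update dist[i][j] ← min(dist[i][j], dist[i][k] + dist[k][j]). The final matrix gives, for each (i, j), the minimum total weight of any directed path from i to j (possibly empty when i = j).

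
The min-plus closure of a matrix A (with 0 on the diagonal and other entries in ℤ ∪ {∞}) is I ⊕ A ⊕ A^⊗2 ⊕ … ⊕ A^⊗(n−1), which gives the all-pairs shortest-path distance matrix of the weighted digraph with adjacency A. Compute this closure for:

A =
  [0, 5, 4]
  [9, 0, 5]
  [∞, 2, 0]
Closure =
  [0, 5, 4]
  [9, 0, 5]
  [11, 2, 0]

This is the Floyd-Warshall all-pairs shortest-path computation. For each intermediate vertex k = 0, 1, …, 2, update dist[i][j] ← min(dist[i][j], dist[i][k] + dist[k][j]). The final matrix gives, for each (i, j), the minimum total weight of any directed path from i to j (possibly empty when i = j).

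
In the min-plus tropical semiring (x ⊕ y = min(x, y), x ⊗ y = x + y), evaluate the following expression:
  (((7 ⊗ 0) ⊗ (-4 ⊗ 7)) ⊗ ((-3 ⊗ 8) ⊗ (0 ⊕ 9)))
(((7 ⊗ 0) ⊗ (-4 ⊗ 7)) ⊗ ((-3 ⊗ 8) ⊗ (0 ⊕ 9))) = 15

Expand innermost to outermost. Recall ⊕ takes the minimum of its arguments and ⊗ takes their sum. Working out the expression (((7 ⊗ 0) ⊗ (-4 ⊗ 7)) ⊗ ((-3 ⊗ 8) ⊗ (0 ⊕ 9))) gives 15.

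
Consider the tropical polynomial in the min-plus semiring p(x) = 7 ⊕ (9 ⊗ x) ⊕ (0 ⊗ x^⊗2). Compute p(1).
p(1) = 2

A tropical monomial a ⊗ x^⊗i evaluates to a + i · x. Evaluating each term at x = 1:
  Term 0 contributes 7 + 0 · 1 = 7
  Term 1 contributes 9 + 1 · 1 = 10
  Term 2 contributes 0 + 2 · 1 = 2
p(1) = ⊕ of these = min[7, 10, 2] = 2.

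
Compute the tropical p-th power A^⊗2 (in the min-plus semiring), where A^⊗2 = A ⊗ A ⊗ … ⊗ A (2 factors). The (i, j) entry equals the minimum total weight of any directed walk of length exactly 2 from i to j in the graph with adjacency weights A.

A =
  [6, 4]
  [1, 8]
A^⊗2 =
  [5, 10]
  [7, 5]

Each entry (A^⊗2)_ij equals the minimum over all length-2 walks i = v_0 → v_1 → … → v_2 = j of Σ_t A[v_t][v_{t+1}]. For example, for (i, j) = (0, 1) we minimise over 2 possible intermediate vertex sequences; the minimum is 10, attained along the walk 0 → 0 → 1.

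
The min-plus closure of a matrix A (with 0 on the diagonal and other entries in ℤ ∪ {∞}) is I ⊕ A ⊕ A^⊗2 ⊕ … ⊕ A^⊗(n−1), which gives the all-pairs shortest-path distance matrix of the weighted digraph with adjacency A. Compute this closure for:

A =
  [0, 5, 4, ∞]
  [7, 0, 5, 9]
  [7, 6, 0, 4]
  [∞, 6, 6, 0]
Closure =
  [0, 5, 4, 8]
  [7, 0, 5, 9]
  [7, 6, 0, 4]
  [13, 6, 6, 0]

This is the Floyd-Warshall all-pairs shortest-path computation. For each intermediate vertex k = 0, 1, …, 3, update dist[i][j] ← min(dist[i][j], dist[i][k] + dist[k][j]). The final matrix gives, for each (i, j), the minimum total weight of any directed path from i to j (possibly empty when i = j).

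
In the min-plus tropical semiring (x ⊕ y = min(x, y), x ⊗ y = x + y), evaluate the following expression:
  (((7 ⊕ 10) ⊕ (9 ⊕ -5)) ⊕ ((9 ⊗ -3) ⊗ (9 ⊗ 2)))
(((7 ⊕ 10) ⊕ (9 ⊕ -5)) ⊕ ((9 ⊗ -3) ⊗ (9 ⊗ 2))) = -5

Expand innermost to outermost. Recall ⊕ takes the minimum of its arguments and ⊗ takes their sum. Working out the expression (((7 ⊕ 10) ⊕ (9 ⊕ -5)) ⊕ ((9 ⊗ -3) ⊗ (9 ⊗ 2))) gives -5.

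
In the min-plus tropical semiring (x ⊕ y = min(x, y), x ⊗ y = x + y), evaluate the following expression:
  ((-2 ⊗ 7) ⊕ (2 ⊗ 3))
((-2 ⊗ 7) ⊕ (2 ⊗ 3)) = 5

Expand innermost to outermost. Recall ⊕ takes the minimum of its arguments and ⊗ takes their sum. Working out the expression ((-2 ⊗ 7) ⊕ (2 ⊗ 3)) gives 5.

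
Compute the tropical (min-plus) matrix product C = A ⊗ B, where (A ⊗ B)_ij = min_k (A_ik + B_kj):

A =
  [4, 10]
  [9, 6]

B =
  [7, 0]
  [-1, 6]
A ⊗ B =
  [9, 4]
  [5, 9]

Apply the min-plus product entry-by-entry:
  C[0][0] = min over k of (A[0][0] + B[0][0] = 4 + 7 = 11, A[0][1] + B[1][0] = 10 + -1 = 9) = 9 (attained at k = 1)
  C[0][1] = min over k of (A[0][0] + B[0][1] = 4 + 0 = 4, A[0][1] + B[1][1] = 10 + 6 = 16) = 4 (attained at k = 0)
  C[1][0] = min over k of (A[1][0] + B[0][0] = 9 + 7 = 16, A[1][1] + B[1][0] = 6 + -1 = 5) = 5 (attained at k = 1)
  C[1][1] = min over k of (A[1][0] + B[0][1] = 9 + 0 = 9, A[1][1] + B[1][1] = 6 + 6 = 12) = 9 (attained at k = 0)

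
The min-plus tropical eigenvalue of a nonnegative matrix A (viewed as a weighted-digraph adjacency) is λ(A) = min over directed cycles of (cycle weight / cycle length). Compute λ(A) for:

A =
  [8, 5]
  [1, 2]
λ(A) = 2

Enumerate directed cycles and compute their means (weight / length). Sample:
  cycle 0 → 0: weight = 8, length = 1, mean = 8/1 ≈ 8.000
  cycle 1 → 1: weight = 2, length = 1, mean = 2/1 ≈ 2.000
  cycle 0 → 1 → 0: weight = 6, length = 2, mean = 6/2 ≈ 3.000
  cycle 1 → 0 → 1: weight = 6, length = 2, mean = 6/2 ≈ 3.000
Minimum mean = 2.000, attained e.g. along the cycle 1 → 1 with weight 2 and length 1. So λ(A) = 2/1 = 2.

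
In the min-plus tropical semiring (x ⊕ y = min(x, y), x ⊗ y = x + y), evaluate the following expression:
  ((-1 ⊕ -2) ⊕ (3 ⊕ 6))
((-1 ⊕ -2) ⊕ (3 ⊕ 6)) = -2

Expand innermost to outermost. Recall ⊕ takes the minimum of its arguments and ⊗ takes their sum. Working out the expression ((-1 ⊕ -2) ⊕ (3 ⊕ 6)) gives -2.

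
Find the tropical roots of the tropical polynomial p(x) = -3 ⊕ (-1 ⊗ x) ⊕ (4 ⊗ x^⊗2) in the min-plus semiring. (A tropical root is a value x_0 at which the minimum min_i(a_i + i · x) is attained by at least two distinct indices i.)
Roots: {-5, -2}

Each tropical root is a break point of the lower envelope of the lines y = a_i + i · x (there are 3 lines, with slopes 0, 1, ..., 2). Only the lines that attain the minimum somewhere contribute to roots; other lines are dominated. Here the surviving (envelope) indices are i = 2, i = 1, i = 0.
Intersections between consecutive envelope lines give the roots: for adjacent envelope indices i < j the intersection is x = (a_i − a_j) / (j − i). Reading off the sorted break points: {-5, -2}.
Verification: at each break x_0, at least two indices attain the minimum of min_i(a_i + i · x_0).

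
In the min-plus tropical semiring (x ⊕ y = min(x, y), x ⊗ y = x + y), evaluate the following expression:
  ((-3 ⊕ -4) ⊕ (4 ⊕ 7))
((-3 ⊕ -4) ⊕ (4 ⊕ 7)) = -4

Expand innermost to outermost. Recall ⊕ takes the minimum of its arguments and ⊗ takes their sum. Working out the expression ((-3 ⊕ -4) ⊕ (4 ⊕ 7)) gives -4.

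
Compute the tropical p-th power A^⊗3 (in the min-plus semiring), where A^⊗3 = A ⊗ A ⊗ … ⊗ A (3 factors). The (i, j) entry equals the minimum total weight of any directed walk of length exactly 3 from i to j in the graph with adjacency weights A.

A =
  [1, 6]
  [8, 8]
A^⊗3 =
  [3, 8]
  [10, 15]

Each entry (A^⊗3)_ij equals the minimum over all length-3 walks i = v_0 → v_1 → … → v_3 = j of Σ_t A[v_t][v_{t+1}]. For example, for (i, j) = (0, 1) we minimise over 4 possible intermediate vertex sequences; the minimum is 8, attained along the walk 0 → 0 → 0 → 1.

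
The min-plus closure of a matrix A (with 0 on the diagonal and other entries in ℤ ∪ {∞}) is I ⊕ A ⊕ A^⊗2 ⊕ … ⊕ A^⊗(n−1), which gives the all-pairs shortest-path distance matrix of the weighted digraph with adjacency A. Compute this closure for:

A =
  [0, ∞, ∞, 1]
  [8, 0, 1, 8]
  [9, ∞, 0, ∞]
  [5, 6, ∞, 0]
Closure =
  [0, 7, 8, 1]
  [8, 0, 1, 8]
  [9, 16, 0, 10]
  [5, 6, 7, 0]

This is the Floyd-Warshall all-pairs shortest-path computation. For each intermediate vertex k = 0, 1, …, 3, update dist[i][j] ← min(dist[i][j], dist[i][k] + dist[k][j]). The final matrix gives, for each (i, j), the minimum total weight of any directed path from i to j (possibly empty when i = j).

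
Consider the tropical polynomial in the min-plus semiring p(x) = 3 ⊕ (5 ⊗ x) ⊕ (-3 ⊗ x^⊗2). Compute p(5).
p(5) = 3

A tropical monomial a ⊗ x^⊗i evaluates to a + i · x. Evaluating each term at x = 5:
  Term 0 contributes 3 + 0 · 5 = 3
  Term 1 contributes 5 + 1 · 5 = 10
  Term 2 contributes -3 + 2 · 5 = 7
p(5) = ⊕ of these = min[3, 10, 7] = 3.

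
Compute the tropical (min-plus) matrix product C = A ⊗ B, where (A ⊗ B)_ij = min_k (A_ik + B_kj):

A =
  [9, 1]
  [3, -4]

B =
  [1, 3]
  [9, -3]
A ⊗ B =
  [10, -2]
  [4, -7]

Apply the min-plus product entry-by-entry:
  C[0][0] = min over k of (A[0][0] + B[0][0] = 9 + 1 = 10, A[0][1] + B[1][0] = 1 + 9 = 10) = 10 (attained at k = 0)
  C[0][1] = min over k of (A[0][0] + B[0][1] = 9 + 3 = 12, A[0][1] + B[1][1] = 1 + -3 = -2) = -2 (attained at k = 1)
  C[1][0] = min over k of (A[1][0] + B[0][0] = 3 + 1 = 4, A[1][1] + B[1][0] = -4 + 9 = 5) = 4 (attained at k = 0)
  C[1][1] = min over k of (A[1][0] + B[0][1] = 3 + 3 = 6, A[1][1] + B[1][1] = -4 + -3 = -7) = -7 (attained at k = 1)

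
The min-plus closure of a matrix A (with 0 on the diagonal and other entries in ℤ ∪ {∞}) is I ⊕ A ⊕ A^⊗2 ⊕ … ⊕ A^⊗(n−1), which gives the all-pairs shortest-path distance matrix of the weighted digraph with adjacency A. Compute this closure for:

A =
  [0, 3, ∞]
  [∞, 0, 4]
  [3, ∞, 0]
Closure =
  [0, 3, 7]
  [7, 0, 4]
  [3, 6, 0]

This is the Floyd-Warshall all-pairs shortest-path computation. For each intermediate vertex k = 0, 1, …, 2, update dist[i][j] ← min(dist[i][j], dist[i][k] + dist[k][j]). The final matrix gives, for each (i, j), the minimum total weight of any directed path from i to j (possibly empty when i = j).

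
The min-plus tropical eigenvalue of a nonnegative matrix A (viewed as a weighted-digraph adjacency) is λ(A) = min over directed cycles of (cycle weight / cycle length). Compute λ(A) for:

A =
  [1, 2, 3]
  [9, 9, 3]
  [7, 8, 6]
λ(A) = 1

Enumerate directed cycles and compute their means (weight / length). Sample:
  cycle 0 → 0: weight = 1, length = 1, mean = 1/1 ≈ 1.000
  cycle 1 → 1: weight = 9, length = 1, mean = 9/1 ≈ 9.000
  cycle 2 → 2: weight = 6, length = 1, mean = 6/1 ≈ 6.000
  cycle 0 → 1 → 0: weight = 11, length = 2, mean = 11/2 ≈ 5.500
  cycle 0 → 2 → 0: weight = 10, length = 2, mean = 10/2 ≈ 5.000
  cycle 1 → 0 → 1: weight = 11, length = 2, mean = 11/2 ≈ 5.500
Minimum mean = 1.000, attained e.g. along the cycle 0 → 0 with weight 1 and length 1. So λ(A) = 1/1 = 1.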